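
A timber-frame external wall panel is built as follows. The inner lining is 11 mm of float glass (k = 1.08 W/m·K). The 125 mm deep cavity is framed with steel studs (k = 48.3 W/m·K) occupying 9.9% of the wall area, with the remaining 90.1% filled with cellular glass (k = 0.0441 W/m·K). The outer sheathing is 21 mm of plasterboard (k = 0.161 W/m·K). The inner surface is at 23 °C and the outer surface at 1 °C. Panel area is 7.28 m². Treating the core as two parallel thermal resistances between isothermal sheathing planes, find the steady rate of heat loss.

Sheathing layers in series; stud and cavity paths in parallel between them.
R_inner = 0.011/(1.08×7.28) = 0.001399 K/W
R_stud  = 0.125/(48.3×0.099×7.28) = 0.003591 K/W
R_cav   = 0.125/(0.0441×0.901×7.28) = 0.4321 K/W
1/R_core = 1/R_stud + 1/R_cav → R_core = 0.003561 K/W
R_outer = 0.021/(0.161×7.28) = 0.01792 K/W
R_total = 0.02288 K/W
Q = ΔT/R_total = 22/0.02288

Q ≈ 962 W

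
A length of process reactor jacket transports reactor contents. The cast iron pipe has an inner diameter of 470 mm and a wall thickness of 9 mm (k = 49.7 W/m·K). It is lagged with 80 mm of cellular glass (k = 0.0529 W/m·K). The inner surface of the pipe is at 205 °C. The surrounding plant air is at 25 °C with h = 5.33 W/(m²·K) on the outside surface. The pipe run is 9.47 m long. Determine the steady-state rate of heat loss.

Q ≈ 1800 W

Treating each annulus and film as a series resistance:
R_cast iron pipe wall = ln(244/235)/(2π×49.7×9.47) = 1.271×10^-5 K/W
R_cellular glass = ln(324/244)/(2π×0.0529×9.47) = 0.09009 K/W
R_outer film = 1/(h_o·2πr_oL) = 1/(5.33×2π×0.324×9.47) = 0.009732 K/W
R_total = 0.09984 K/W
Q = ΔT/R_total = 180/0.09984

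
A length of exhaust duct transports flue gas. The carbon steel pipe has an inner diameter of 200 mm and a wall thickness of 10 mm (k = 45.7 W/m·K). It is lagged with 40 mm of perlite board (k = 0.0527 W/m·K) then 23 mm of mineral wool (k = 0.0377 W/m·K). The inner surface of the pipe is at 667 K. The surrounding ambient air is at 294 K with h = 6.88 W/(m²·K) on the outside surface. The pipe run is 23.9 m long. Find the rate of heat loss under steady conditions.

For a radial system each layer contributes R = ln(r_out/r_in)/(2πkL); films add R = 1/(hA).
R_carbon steel pipe wall = ln(110/100)/(2π×45.7×23.9) = 1.389×10^-5 K/W
R_perlite board = ln(150/110)/(2π×0.0527×23.9) = 0.03919 K/W
R_mineral wool = ln(173/150)/(2π×0.0377×23.9) = 0.0252 K/W
R_outer film = 1/(h_o·2πr_oL) = 1/(6.88×2π×0.173×23.9) = 0.005595 K/W
R_total = 0.07 K/W
Q = ΔT/R_total = 373/0.07

Q ≈ 5330 W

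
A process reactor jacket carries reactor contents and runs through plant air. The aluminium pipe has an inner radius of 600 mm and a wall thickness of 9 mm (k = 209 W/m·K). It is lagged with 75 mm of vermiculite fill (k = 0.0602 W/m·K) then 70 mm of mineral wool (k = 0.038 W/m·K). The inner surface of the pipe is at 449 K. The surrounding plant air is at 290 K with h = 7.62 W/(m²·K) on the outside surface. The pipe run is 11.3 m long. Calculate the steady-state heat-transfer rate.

For a radial system each layer contributes R = ln(r_out/r_in)/(2πkL); films add R = 1/(hA).
R_aluminium pipe wall = ln(609/600)/(2π×209×11.3) = 1.003×10^-6 K/W
R_vermiculite fill = ln(684/609)/(2π×0.0602×11.3) = 0.02717 K/W
R_mineral wool = ln(754/684)/(2π×0.038×11.3) = 0.03611 K/W
R_outer film = 1/(h_o·2πr_oL) = 1/(7.62×2π×0.754×11.3) = 0.002451 K/W
R_total = 0.06574 K/W
Q = ΔT/R_total = 159/0.06574

Q ≈ 2420 W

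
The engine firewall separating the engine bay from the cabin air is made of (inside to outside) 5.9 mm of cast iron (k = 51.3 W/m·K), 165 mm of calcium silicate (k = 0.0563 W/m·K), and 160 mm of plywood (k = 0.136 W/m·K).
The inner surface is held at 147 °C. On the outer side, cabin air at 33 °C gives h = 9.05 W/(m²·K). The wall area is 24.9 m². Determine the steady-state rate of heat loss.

Treating each layer as a thermal resistance in series:
R_cast iron = L/(kA) = 0.0059/(51.3×24.9) = 4.619×10^-6 K/W
R_calcium silicate = L/(kA) = 0.165/(0.0563×24.9) = 0.1177 K/W
R_plywood = L/(kA) = 0.16/(0.136×24.9) = 0.04725 K/W
R_outer film = 1/(h_o·A) = 1/(9.05×24.9) = 0.004438 K/W
R_total = 0.1694 K/W
Q = ΔT / R_total = 114 / 0.1694

Q ≈ 673 W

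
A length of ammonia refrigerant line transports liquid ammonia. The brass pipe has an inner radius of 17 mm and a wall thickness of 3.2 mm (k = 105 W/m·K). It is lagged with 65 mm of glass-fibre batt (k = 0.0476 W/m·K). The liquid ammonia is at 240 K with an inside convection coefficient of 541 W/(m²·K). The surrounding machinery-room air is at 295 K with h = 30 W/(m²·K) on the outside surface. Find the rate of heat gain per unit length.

q′ ≈ 11.2 W/m

Per-layer cylindrical resistances, series-summed:
R_inner film = 1/(h_i·2πr₁L) = 1/(541×2π×0.017×1) = 0.01731 K/W
R_brass pipe wall = ln(20.2/17)/(2π×105×1) = 2.614×10^-4 K/W
R_glass-fibre batt = ln(85.2/20.2)/(2π×0.0476×1) = 4.812 K/W
R_outer film = 1/(h_o·2πr_oL) = 1/(30×2π×0.0852×1) = 0.06227 K/W
R_total = 4.892 K/W
Q = ΔT/R_total = 55/4.892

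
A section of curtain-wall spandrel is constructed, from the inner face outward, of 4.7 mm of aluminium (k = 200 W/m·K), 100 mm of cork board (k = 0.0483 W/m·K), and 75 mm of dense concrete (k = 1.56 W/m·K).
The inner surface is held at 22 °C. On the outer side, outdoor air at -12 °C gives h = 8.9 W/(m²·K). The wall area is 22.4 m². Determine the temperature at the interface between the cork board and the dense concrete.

Series thermal resistances:
R_aluminium = L/(kA) = 0.0047/(200×22.4) = 1.049×10^-6 K/W
R_cork board = L/(kA) = 0.1/(0.0483×22.4) = 0.09243 K/W
R_dense concrete = L/(kA) = 0.075/(1.56×22.4) = 0.002146 K/W
R_outer film = 1/(h_o·A) = 1/(8.9×22.4) = 0.005016 K/W
R_total = 0.09959 K/W;  Q = ΔT/R_total = 34/0.09959 = 341.4 W
T_interface = T_inner − Q·ΣR(inner→interface) = 22 − 341×0.09243

T ≈ -9.55 °C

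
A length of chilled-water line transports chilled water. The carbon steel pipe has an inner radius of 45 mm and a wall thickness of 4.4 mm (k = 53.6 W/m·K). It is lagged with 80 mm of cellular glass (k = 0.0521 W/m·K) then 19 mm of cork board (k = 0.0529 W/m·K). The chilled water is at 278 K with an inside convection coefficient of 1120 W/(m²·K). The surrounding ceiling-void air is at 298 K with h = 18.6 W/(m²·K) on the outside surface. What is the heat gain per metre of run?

q′ ≈ 5.86 W/m

Treating each annulus and film as a series resistance:
R_inner film = 1/(h_i·2πr₁L) = 1/(1120×2π×0.045×1) = 0.003158 K/W
R_carbon steel pipe wall = ln(49.4/45)/(2π×53.6×1) = 2.77×10^-4 K/W
R_cellular glass = ln(129.4/49.4)/(2π×0.0521×1) = 2.942 K/W
R_cork board = ln(148.4/129.4)/(2π×0.0529×1) = 0.4122 K/W
R_outer film = 1/(h_o·2πr_oL) = 1/(18.6×2π×0.1484×1) = 0.05766 K/W
R_total = 3.415 K/W
Q = ΔT/R_total = 20/3.415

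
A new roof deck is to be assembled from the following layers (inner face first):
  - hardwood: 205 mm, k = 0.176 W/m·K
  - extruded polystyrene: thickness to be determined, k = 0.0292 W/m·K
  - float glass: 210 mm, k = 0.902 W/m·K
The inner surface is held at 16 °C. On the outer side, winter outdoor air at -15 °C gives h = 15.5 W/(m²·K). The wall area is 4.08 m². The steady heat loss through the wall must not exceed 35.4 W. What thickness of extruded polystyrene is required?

Thermal resistances in series:
R_hardwood = L/(kA) = 0.205/(0.176×4.08) = 0.2855 K/W
R_float glass = L/(kA) = 0.21/(0.902×4.08) = 0.05706 K/W
R_outer film = 1/(h_o·A) = 1/(15.5×4.08) = 0.01581 K/W
Sum of the known resistances R_other = 0.3584 K/W
Required total resistance R_tot = ΔT/Q_allow = 31/35.4 = 0.8757 K/W
R_extruded polystyrene = R_tot − R_other = 0.5173 K/W
L = R·k·A = 0.5173×0.0292×4.08

L ≈ 61.6 mm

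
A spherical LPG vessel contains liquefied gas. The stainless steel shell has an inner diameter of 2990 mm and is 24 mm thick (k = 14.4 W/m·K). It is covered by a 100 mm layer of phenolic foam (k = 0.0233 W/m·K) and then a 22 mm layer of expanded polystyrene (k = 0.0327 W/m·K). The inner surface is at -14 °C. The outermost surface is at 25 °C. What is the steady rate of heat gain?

Q ≈ 245 W

Each spherical layer contributes R = (1/r_i − 1/r_o)/(4πk):
R_stainless steel shell = (1/1.495 − 1/1.519)/(4π×14.4) = 5.84×10^-5 K/W
R_phenolic foam = (1/1.519 − 1/1.619)/(4π×0.0233) = 0.1389 K/W
R_expanded polystyrene = (1/1.619 − 1/1.641)/(4π×0.0327) = 0.02015 K/W
R_total = 0.1591 K/W
Q = ΔT/R_total = 39/0.1591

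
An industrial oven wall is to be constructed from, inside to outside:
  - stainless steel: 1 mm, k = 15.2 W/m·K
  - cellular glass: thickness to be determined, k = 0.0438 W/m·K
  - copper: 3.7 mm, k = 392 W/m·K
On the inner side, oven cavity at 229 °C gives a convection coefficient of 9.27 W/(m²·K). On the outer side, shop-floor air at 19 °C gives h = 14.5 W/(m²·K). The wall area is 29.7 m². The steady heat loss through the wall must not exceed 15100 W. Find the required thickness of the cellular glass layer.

Treating each layer as a thermal resistance in series:
R_inner film = 1/(h_i·A) = 1/(9.27×29.7) = 0.003632 K/W
R_stainless steel = L/(kA) = 0.001/(15.2×29.7) = 2.215×10^-6 K/W
R_copper = L/(kA) = 0.0037/(392×29.7) = 3.178×10^-7 K/W
R_outer film = 1/(h_o·A) = 1/(14.5×29.7) = 0.002322 K/W
Sum of the known resistances R_other = 0.005957 K/W
Required total resistance R_tot = ΔT/Q_allow = 210/15100 = 0.01391 K/W
R_cellular glass = R_tot − R_other = 0.007951 K/W
L = R·k·A = 0.007951×0.0438×29.7

L ≈ 10.3 mm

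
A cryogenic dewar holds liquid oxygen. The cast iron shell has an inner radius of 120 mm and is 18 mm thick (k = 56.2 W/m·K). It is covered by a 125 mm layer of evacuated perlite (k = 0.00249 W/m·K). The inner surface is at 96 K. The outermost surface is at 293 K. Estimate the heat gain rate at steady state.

Each spherical layer contributes R = (1/r_i − 1/r_o)/(4πk):
R_cast iron shell = (1/0.12 − 1/0.138)/(4π×56.2) = 0.001539 K/W
R_evacuated perlite = (1/0.138 − 1/0.263)/(4π×0.00249) = 110.1 K/W
R_total = 110.1 K/W
Q = ΔT/R_total = 197/110.1

Q ≈ 1.79 W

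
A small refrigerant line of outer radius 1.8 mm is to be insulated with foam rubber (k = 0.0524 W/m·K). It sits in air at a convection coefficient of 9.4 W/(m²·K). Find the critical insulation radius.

r_cr ≈ 5.57 mm

For a cylinder r_cr = k/h = 0.0524/9.4
r_cr = 5.57 mm; since the bare radius (1.8 mm) is below r_cr, adding a thin layer of insulation will *increase* heat loss.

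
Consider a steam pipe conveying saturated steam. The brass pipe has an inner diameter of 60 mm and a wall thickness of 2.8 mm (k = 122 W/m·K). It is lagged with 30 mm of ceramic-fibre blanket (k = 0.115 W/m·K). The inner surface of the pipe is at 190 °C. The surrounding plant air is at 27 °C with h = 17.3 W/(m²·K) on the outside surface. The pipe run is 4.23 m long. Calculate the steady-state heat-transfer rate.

Treating each annulus and film as a series resistance:
R_brass pipe wall = ln(32.8/30)/(2π×122×4.23) = 2.752×10^-5 K/W
R_ceramic-fibre blanket = ln(62.8/32.8)/(2π×0.115×4.23) = 0.2125 K/W
R_outer film = 1/(h_o·2πr_oL) = 1/(17.3×2π×0.0628×4.23) = 0.03463 K/W
R_total = 0.2472 K/W
Q = ΔT/R_total = 163/0.2472

Q ≈ 659 W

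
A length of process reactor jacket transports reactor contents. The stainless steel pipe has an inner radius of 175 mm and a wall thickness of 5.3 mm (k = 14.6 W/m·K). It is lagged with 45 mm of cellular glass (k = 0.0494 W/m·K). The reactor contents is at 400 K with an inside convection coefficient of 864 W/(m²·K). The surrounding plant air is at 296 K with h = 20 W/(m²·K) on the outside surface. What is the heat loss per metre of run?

Radial resistances (cylindrical: R_cond = ln(r_o/r_i)/(2πkL), R_conv = 1/(h·2πrL)):
R_inner film = 1/(h_i·2πr₁L) = 1/(864×2π×0.175×1) = 0.001053 K/W
R_stainless steel pipe wall = ln(180.3/175)/(2π×14.6×1) = 3.252×10^-4 K/W
R_cellular glass = ln(225.3/180.3)/(2π×0.0494×1) = 0.7178 K/W
R_outer film = 1/(h_o·2πr_oL) = 1/(20×2π×0.2253×1) = 0.03532 K/W
R_total = 0.7545 K/W
Q = ΔT/R_total = 104/0.7545

q′ ≈ 138 W/m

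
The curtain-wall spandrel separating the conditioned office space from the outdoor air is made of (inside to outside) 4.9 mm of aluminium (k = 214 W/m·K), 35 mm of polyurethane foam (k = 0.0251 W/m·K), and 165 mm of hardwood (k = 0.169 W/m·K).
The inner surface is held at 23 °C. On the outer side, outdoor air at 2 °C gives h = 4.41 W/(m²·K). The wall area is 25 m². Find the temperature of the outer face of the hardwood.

T ≈ 3.83 °C

Thermal resistances in series:
R_aluminium = L/(kA) = 0.0049/(214×25) = 9.159×10^-7 K/W
R_polyurethane foam = L/(kA) = 0.035/(0.0251×25) = 0.05578 K/W
R_hardwood = L/(kA) = 0.165/(0.169×25) = 0.03905 K/W
R_outer film = 1/(h_o·A) = 1/(4.41×25) = 0.00907 K/W
R_total = 0.1039 K/W;  Q = ΔT/R_total = 21/0.1039 = 202.1 W
T_interface = T_inner − Q·ΣR(inner→interface) = 23 − 202×0.09483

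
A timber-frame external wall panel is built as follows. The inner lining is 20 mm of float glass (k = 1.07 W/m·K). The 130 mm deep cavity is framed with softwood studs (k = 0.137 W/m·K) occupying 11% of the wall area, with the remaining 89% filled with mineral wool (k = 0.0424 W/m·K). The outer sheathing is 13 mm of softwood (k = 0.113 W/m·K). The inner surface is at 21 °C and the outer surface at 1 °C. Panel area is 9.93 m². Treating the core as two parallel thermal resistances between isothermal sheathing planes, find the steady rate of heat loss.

Sheathing layers in series; stud and cavity paths in parallel between them.
R_inner = 0.02/(1.07×9.93) = 0.001882 K/W
R_stud  = 0.13/(0.137×0.11×9.93) = 0.8687 K/W
R_cav   = 0.13/(0.0424×0.89×9.93) = 0.3469 K/W
1/R_core = 1/R_stud + 1/R_cav → R_core = 0.2479 K/W
R_outer = 0.013/(0.113×9.93) = 0.01159 K/W
R_total = 0.2614 K/W
Q = ΔT/R_total = 20/0.2614

Q ≈ 76.5 W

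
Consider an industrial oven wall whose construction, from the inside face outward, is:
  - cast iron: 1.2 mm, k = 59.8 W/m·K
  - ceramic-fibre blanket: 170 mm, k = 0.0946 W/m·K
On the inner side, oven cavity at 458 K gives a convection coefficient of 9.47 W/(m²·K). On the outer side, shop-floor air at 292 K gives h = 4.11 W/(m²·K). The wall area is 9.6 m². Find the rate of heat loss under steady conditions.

Treating each layer as a thermal resistance in series:
R_inner film = 1/(h_i·A) = 1/(9.47×9.6) = 0.011 K/W
R_cast iron = L/(kA) = 0.0012/(59.8×9.6) = 2.09×10^-6 K/W
R_ceramic-fibre blanket = L/(kA) = 0.17/(0.0946×9.6) = 0.1872 K/W
R_outer film = 1/(h_o·A) = 1/(4.11×9.6) = 0.02534 K/W
R_total = 0.2235 K/W
Q = ΔT / R_total = 166 / 0.2235

Q ≈ 743 W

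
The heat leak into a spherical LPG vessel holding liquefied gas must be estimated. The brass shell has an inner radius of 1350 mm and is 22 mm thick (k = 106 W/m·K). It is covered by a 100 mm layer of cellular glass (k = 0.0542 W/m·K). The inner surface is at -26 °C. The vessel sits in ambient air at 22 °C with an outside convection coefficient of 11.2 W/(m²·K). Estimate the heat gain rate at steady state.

Spherical conduction: R = (1/r_in − 1/r_out)/(4πk) per layer; series-sum.
R_brass shell = (1/1.35 − 1/1.372)/(4π×106) = 8.917×10^-6 K/W
R_cellular glass = (1/1.372 − 1/1.472)/(4π×0.0542) = 0.0727 K/W
R_outer film = 1/(h·4πr_o²) = 1/(11.2×4π×1.472²) = 0.003279 K/W
R_total = 0.07599 K/W
Q = ΔT/R_total = 48/0.07599

Q ≈ 632 W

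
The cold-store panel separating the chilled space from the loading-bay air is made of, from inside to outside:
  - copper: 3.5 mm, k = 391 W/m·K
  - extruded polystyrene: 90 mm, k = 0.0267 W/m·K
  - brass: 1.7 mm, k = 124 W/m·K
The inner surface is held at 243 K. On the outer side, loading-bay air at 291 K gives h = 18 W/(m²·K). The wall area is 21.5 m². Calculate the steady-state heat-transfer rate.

Q ≈ 301 W

Using the resistance-network approach (series):
R_copper = L/(kA) = 0.0035/(391×21.5) = 4.163×10^-7 K/W
R_extruded polystyrene = L/(kA) = 0.09/(0.0267×21.5) = 0.1568 K/W
R_brass = L/(kA) = 0.0017/(124×21.5) = 6.377×10^-7 K/W
R_outer film = 1/(h_o·A) = 1/(18×21.5) = 0.002584 K/W
R_total = 0.1594 K/W
Q = ΔT / R_total = 48 / 0.1594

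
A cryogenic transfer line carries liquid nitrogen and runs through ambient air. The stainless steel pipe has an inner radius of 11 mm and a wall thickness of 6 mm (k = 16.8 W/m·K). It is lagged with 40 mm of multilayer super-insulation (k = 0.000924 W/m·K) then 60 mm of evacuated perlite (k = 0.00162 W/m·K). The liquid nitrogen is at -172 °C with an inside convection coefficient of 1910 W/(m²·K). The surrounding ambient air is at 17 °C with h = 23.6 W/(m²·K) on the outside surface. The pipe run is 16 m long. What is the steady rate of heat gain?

For a radial system each layer contributes R = ln(r_out/r_in)/(2πkL); films add R = 1/(hA).
R_inner film = 1/(h_i·2πr₁L) = 1/(1910×2π×0.011×16) = 4.734×10^-4 K/W
R_stainless steel pipe wall = ln(17/11)/(2π×16.8×16) = 2.577×10^-4 K/W
R_multilayer super-insulation = ln(57/17)/(2π×0.000924×16) = 13.02 K/W
R_evacuated perlite = ln(117/57)/(2π×0.00162×16) = 4.416 K/W
R_outer film = 1/(h_o·2πr_oL) = 1/(23.6×2π×0.117×16) = 0.003602 K/W
R_total = 17.44 K/W
Q = ΔT/R_total = 189/17.44

Q ≈ 10.8 W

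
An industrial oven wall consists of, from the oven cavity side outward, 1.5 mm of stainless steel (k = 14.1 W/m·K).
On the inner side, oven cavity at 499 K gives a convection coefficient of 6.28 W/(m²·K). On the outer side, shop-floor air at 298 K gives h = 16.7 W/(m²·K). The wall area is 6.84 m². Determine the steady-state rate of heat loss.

Q ≈ 6270 W

Treating each layer as a thermal resistance in series:
R_inner film = 1/(h_i·A) = 1/(6.28×6.84) = 0.02328 K/W
R_stainless steel = L/(kA) = 0.0015/(14.1×6.84) = 1.555×10^-5 K/W
R_outer film = 1/(h_o·A) = 1/(16.7×6.84) = 0.008754 K/W
R_total = 0.03205 K/W
Q = ΔT / R_total = 201 / 0.03205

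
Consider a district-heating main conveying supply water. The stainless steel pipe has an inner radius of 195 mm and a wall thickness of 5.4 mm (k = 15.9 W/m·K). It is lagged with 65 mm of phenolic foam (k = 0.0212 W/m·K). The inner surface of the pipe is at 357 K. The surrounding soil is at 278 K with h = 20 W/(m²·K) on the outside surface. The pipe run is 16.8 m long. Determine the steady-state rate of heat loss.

Treating each annulus and film as a series resistance:
R_stainless steel pipe wall = ln(200.4/195)/(2π×15.9×16.8) = 1.628×10^-5 K/W
R_phenolic foam = ln(265.4/200.4)/(2π×0.0212×16.8) = 0.1255 K/W
R_outer film = 1/(h_o·2πr_oL) = 1/(20×2π×0.2654×16.8) = 0.001785 K/W
R_total = 0.1273 K/W
Q = ΔT/R_total = 79/0.1273

Q ≈ 620 W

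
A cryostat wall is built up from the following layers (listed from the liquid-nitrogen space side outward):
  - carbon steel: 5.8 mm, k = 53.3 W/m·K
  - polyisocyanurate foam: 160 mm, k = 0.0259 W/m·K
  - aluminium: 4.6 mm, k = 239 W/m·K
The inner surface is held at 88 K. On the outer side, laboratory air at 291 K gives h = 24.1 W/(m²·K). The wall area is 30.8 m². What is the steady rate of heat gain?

Q ≈ 1010 W

Using the resistance-network approach (series):
R_carbon steel = L/(kA) = 0.0058/(53.3×30.8) = 3.533×10^-6 K/W
R_polyisocyanurate foam = L/(kA) = 0.16/(0.0259×30.8) = 0.2006 K/W
R_aluminium = L/(kA) = 0.0046/(239×30.8) = 6.249×10^-7 K/W
R_outer film = 1/(h_o·A) = 1/(24.1×30.8) = 0.001347 K/W
R_total = 0.2019 K/W
Q = ΔT / R_total = 203 / 0.2019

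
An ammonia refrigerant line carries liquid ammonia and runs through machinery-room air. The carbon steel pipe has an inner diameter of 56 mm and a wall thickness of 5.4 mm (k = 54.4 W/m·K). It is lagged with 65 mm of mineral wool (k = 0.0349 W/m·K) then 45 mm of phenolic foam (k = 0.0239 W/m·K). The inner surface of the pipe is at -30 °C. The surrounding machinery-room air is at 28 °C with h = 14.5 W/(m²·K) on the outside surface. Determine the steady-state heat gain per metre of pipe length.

q′ ≈ 7.72 W/m

For a radial system each layer contributes R = ln(r_out/r_in)/(2πkL); films add R = 1/(hA).
R_carbon steel pipe wall = ln(33.4/28)/(2π×54.4×1) = 5.159×10^-4 K/W
R_mineral wool = ln(98.4/33.4)/(2π×0.0349×1) = 4.927 K/W
R_phenolic foam = ln(143.4/98.4)/(2π×0.0239×1) = 2.508 K/W
R_outer film = 1/(h_o·2πr_oL) = 1/(14.5×2π×0.1434×1) = 0.07654 K/W
R_total = 7.512 K/W
Q = ΔT/R_total = 58/7.512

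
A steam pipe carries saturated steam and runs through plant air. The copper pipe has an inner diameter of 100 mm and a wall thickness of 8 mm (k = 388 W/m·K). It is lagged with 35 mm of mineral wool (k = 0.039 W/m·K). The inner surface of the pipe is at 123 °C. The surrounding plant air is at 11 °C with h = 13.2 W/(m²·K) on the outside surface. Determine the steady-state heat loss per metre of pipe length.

Radial resistances (cylindrical: R_cond = ln(r_o/r_i)/(2πkL), R_conv = 1/(h·2πrL)):
R_copper pipe wall = ln(58/50)/(2π×388×1) = 6.088×10^-5 K/W
R_mineral wool = ln(93/58)/(2π×0.039×1) = 1.927 K/W
R_outer film = 1/(h_o·2πr_oL) = 1/(13.2×2π×0.093×1) = 0.1296 K/W
R_total = 2.057 K/W
Q = ΔT/R_total = 112/2.057

q′ ≈ 54.5 W/m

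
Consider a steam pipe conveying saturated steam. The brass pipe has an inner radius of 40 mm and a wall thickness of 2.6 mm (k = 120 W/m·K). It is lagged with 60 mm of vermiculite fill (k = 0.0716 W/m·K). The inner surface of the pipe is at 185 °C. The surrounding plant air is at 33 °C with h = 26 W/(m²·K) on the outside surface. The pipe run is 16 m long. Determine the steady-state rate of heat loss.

Q ≈ 1210 W

Treating each annulus and film as a series resistance:
R_brass pipe wall = ln(42.6/40)/(2π×120×16) = 5.22×10^-6 K/W
R_vermiculite fill = ln(102.6/42.6)/(2π×0.0716×16) = 0.1221 K/W
R_outer film = 1/(h_o·2πr_oL) = 1/(26×2π×0.1026×16) = 0.003729 K/W
R_total = 0.1258 K/W
Q = ΔT/R_total = 152/0.1258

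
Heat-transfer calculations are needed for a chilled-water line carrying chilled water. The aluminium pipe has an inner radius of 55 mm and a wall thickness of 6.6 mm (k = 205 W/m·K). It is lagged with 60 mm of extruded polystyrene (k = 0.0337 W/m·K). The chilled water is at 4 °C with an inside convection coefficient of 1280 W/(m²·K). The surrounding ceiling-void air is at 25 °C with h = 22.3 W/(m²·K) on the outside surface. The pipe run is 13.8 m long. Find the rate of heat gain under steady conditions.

Per-layer cylindrical resistances, series-summed:
R_inner film = 1/(h_i·2πr₁L) = 1/(1280×2π×0.055×13.8) = 1.638×10^-4 K/W
R_aluminium pipe wall = ln(61.6/55)/(2π×205×13.8) = 6.376×10^-6 K/W
R_extruded polystyrene = ln(121.6/61.6)/(2π×0.0337×13.8) = 0.2327 K/W
R_outer film = 1/(h_o·2πr_oL) = 1/(22.3×2π×0.1216×13.8) = 0.004253 K/W
R_total = 0.2372 K/W
Q = ΔT/R_total = 21/0.2372

Q ≈ 88.5 W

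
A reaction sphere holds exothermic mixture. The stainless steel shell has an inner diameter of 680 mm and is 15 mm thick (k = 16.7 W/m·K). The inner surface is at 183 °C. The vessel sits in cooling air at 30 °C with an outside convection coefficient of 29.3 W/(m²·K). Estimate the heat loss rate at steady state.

For a spherical shell R = (1/r₁ − 1/r₂)/(4πk); film R = 1/(h·4πr²). In series:
R_stainless steel shell = (1/0.34 − 1/0.355)/(4π×16.7) = 5.922×10^-4 K/W
R_outer film = 1/(h·4πr_o²) = 1/(29.3×4π×0.355²) = 0.02155 K/W
R_total = 0.02214 K/W
Q = ΔT/R_total = 153/0.02214

Q ≈ 6910 W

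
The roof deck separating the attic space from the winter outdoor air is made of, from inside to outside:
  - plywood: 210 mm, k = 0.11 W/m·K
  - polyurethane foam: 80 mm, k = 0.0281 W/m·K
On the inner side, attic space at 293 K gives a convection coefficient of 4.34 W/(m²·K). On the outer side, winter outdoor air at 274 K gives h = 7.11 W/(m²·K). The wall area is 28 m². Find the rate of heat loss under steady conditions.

Q ≈ 104 W

Using the resistance-network approach (series):
R_inner film = 1/(h_i·A) = 1/(4.34×28) = 0.008229 K/W
R_plywood = L/(kA) = 0.21/(0.11×28) = 0.06818 K/W
R_polyurethane foam = L/(kA) = 0.08/(0.0281×28) = 0.1017 K/W
R_outer film = 1/(h_o·A) = 1/(7.11×28) = 0.005023 K/W
R_total = 0.1831 K/W
Q = ΔT / R_total = 19 / 0.1831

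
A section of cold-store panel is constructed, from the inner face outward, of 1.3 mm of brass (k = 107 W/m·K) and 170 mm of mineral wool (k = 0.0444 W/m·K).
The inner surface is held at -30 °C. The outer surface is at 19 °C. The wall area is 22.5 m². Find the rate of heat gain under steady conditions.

Q ≈ 288 W

Thermal resistances in series:
R_brass = L/(kA) = 0.0013/(107×22.5) = 5.4×10^-7 K/W
R_mineral wool = L/(kA) = 0.17/(0.0444×22.5) = 0.1702 K/W
R_total = 0.1702 K/W
Q = ΔT / R_total = 49 / 0.1702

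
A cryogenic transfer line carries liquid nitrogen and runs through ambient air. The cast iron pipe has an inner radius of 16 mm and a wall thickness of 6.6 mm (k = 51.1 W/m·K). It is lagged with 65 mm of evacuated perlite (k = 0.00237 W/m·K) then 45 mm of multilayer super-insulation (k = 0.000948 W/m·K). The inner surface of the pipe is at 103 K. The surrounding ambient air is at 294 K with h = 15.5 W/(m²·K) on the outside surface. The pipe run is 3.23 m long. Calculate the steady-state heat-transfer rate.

Q ≈ 3.84 W

For a radial system each layer contributes R = ln(r_out/r_in)/(2πkL); films add R = 1/(hA).
R_cast iron pipe wall = ln(22.6/16)/(2π×51.1×3.23) = 3.33×10^-4 K/W
R_evacuated perlite = ln(87.6/22.6)/(2π×0.00237×3.23) = 28.17 K/W
R_multilayer super-insulation = ln(132.6/87.6)/(2π×0.000948×3.23) = 21.55 K/W
R_outer film = 1/(h_o·2πr_oL) = 1/(15.5×2π×0.1326×3.23) = 0.02397 K/W
R_total = 49.74 K/W
Q = ΔT/R_total = 191/49.74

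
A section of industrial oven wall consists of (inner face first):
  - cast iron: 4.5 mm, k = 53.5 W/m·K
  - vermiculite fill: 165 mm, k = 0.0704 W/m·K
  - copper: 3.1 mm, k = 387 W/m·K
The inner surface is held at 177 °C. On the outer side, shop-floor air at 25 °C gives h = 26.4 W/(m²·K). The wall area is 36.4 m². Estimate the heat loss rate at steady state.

Q ≈ 2320 W

Series thermal resistances:
R_cast iron = L/(kA) = 0.0045/(53.5×36.4) = 2.311×10^-6 K/W
R_vermiculite fill = L/(kA) = 0.165/(0.0704×36.4) = 0.06439 K/W
R_copper = L/(kA) = 0.0031/(387×36.4) = 2.201×10^-7 K/W
R_outer film = 1/(h_o·A) = 1/(26.4×36.4) = 0.001041 K/W
R_total = 0.06543 K/W
Q = ΔT / R_total = 152 / 0.06543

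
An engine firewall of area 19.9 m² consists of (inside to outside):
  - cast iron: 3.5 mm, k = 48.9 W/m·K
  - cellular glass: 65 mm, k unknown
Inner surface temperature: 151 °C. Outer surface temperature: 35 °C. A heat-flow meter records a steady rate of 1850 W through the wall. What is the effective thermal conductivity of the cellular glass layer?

Treating each layer as a thermal resistance in series:
R_cast iron = L/(kA) = 0.0035/(48.9×19.9) = 3.597×10^-6 K/W
Sum of known resistances R_other = 3.597×10^-6 K/W
Total R = ΔT/Q = 116/1850 = 0.0627 K/W
R_cellular glass = R_total − R_other = 0.0627 K/W
k = L/(R·A) = 0.065/(0.0627×19.9)

k ≈ 0.0521 W/(m·K)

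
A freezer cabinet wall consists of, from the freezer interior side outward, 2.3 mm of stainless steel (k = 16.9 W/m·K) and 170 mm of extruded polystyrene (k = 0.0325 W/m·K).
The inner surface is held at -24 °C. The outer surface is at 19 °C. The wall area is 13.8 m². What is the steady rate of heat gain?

Treating each layer as a thermal resistance in series:
R_stainless steel = L/(kA) = 0.0023/(16.9×13.8) = 9.862×10^-6 K/W
R_extruded polystyrene = L/(kA) = 0.17/(0.0325×13.8) = 0.379 K/W
R_total = 0.3791 K/W
Q = ΔT / R_total = 43 / 0.3791

Q ≈ 113 W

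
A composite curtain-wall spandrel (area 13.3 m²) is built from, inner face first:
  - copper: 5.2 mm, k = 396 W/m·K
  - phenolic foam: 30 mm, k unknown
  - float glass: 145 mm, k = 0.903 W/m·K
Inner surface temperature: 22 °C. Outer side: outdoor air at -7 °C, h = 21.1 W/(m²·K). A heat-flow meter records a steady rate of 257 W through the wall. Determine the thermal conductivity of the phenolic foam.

k ≈ 0.0232 W/(m·K)

Using the resistance-network approach (series):
R_copper = L/(kA) = 0.0052/(396×13.3) = 9.873×10^-7 K/W
R_float glass = L/(kA) = 0.145/(0.903×13.3) = 0.01207 K/W
R_outer film = 1/(h_o·A) = 1/(21.1×13.3) = 0.003563 K/W
Sum of known resistances R_other = 0.01564 K/W
Total R = ΔT/Q = 29/257 = 0.1128 K/W
R_phenolic foam = R_total − R_other = 0.0972 K/W
k = L/(R·A) = 0.03/(0.0972×13.3)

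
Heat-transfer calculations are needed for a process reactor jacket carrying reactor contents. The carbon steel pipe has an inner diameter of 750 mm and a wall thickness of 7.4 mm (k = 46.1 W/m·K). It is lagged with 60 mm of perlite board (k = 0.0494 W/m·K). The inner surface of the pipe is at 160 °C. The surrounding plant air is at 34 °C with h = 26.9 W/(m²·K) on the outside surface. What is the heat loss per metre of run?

Cylindrical conduction, so R = ln(r₂/r₁)/(2πkL) per layer, in series:
R_carbon steel pipe wall = ln(382.4/375)/(2π×46.1×1) = 6.746×10^-5 K/W
R_perlite board = ln(442.4/382.4)/(2π×0.0494×1) = 0.4696 K/W
R_outer film = 1/(h_o·2πr_oL) = 1/(26.9×2π×0.4424×1) = 0.01337 K/W
R_total = 0.483 K/W
Q = ΔT/R_total = 126/0.483

q′ ≈ 261 W/m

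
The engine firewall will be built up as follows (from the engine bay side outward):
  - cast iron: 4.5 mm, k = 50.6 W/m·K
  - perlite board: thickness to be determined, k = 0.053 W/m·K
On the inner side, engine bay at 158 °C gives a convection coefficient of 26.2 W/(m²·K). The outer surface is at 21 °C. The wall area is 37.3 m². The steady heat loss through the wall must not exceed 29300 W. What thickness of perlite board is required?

L ≈ 7.22 mm

Series thermal resistances:
R_inner film = 1/(h_i·A) = 1/(26.2×37.3) = 0.001023 K/W
R_cast iron = L/(kA) = 0.0045/(50.6×37.3) = 2.384×10^-6 K/W
Sum of the known resistances R_other = 0.001026 K/W
Required total resistance R_tot = ΔT/Q_allow = 137/29300 = 0.004676 K/W
R_perlite board = R_tot − R_other = 0.00365 K/W
L = R·k·A = 0.00365×0.053×37.3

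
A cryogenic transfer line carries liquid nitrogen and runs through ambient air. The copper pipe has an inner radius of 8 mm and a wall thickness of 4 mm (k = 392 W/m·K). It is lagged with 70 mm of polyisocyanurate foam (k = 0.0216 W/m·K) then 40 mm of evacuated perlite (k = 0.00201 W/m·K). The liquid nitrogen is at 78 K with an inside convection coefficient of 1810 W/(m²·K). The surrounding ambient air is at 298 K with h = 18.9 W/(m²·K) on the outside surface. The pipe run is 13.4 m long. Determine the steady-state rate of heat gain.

Treating each annulus and film as a series resistance:
R_inner film = 1/(h_i·2πr₁L) = 1/(1810×2π×0.008×13.4) = 8.203×10^-4 K/W
R_copper pipe wall = ln(12/8)/(2π×392×13.4) = 1.229×10^-5 K/W
R_polyisocyanurate foam = ln(82/12)/(2π×0.0216×13.4) = 1.057 K/W
R_evacuated perlite = ln(122/82)/(2π×0.00201×13.4) = 2.348 K/W
R_outer film = 1/(h_o·2πr_oL) = 1/(18.9×2π×0.122×13.4) = 0.005151 K/W
R_total = 3.41 K/W
Q = ΔT/R_total = 220/3.41

Q ≈ 64.5 W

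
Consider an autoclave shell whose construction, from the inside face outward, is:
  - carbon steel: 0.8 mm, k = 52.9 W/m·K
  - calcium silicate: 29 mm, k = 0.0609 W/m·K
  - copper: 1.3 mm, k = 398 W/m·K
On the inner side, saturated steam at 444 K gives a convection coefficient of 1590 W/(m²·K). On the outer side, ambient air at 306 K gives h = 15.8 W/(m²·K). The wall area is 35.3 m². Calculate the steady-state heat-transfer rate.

Treating each layer as a thermal resistance in series:
R_inner film = 1/(h_i·A) = 1/(1590×35.3) = 1.782×10^-5 K/W
R_carbon steel = L/(kA) = 0.0008/(52.9×35.3) = 4.284×10^-7 K/W
R_calcium silicate = L/(kA) = 0.029/(0.0609×35.3) = 0.01349 K/W
R_copper = L/(kA) = 0.0013/(398×35.3) = 9.253×10^-8 K/W
R_outer film = 1/(h_o·A) = 1/(15.8×35.3) = 0.001793 K/W
R_total = 0.0153 K/W
Q = ΔT / R_total = 138 / 0.0153

Q ≈ 9020 W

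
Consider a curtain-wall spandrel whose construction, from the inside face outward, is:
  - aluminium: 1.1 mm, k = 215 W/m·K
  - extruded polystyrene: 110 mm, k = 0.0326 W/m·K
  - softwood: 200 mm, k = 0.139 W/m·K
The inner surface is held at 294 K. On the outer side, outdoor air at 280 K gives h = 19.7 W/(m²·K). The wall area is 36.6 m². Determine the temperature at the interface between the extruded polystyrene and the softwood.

Treating each layer as a thermal resistance in series:
R_aluminium = L/(kA) = 0.0011/(215×36.6) = 1.398×10^-7 K/W
R_extruded polystyrene = L/(kA) = 0.11/(0.0326×36.6) = 0.09219 K/W
R_softwood = L/(kA) = 0.2/(0.139×36.6) = 0.03931 K/W
R_outer film = 1/(h_o·A) = 1/(19.7×36.6) = 0.001387 K/W
R_total = 0.1329 K/W;  Q = ΔT/R_total = 14/0.1329 = 105.3 W
T_interface = T_inner − Q·ΣR(inner→interface) = 294 − 105×0.09219

T ≈ 284 K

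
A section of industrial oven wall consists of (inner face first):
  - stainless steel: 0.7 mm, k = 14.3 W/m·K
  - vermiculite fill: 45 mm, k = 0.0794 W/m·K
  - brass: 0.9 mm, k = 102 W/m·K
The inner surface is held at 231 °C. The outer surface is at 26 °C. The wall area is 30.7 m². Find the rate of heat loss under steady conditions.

Treating each layer as a thermal resistance in series:
R_stainless steel = L/(kA) = 0.0007/(14.3×30.7) = 1.594×10^-6 K/W
R_vermiculite fill = L/(kA) = 0.045/(0.0794×30.7) = 0.01846 K/W
R_brass = L/(kA) = 0.0009/(102×30.7) = 2.874×10^-7 K/W
R_total = 0.01846 K/W
Q = ΔT / R_total = 205 / 0.01846

Q ≈ 11100 W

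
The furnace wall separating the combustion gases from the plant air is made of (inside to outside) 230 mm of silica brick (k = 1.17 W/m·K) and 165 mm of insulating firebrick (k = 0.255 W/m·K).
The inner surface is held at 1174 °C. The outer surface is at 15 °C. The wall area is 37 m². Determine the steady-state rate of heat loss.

Model the wall as resistances in series:
R_silica brick = L/(kA) = 0.23/(1.17×37) = 0.005313 K/W
R_insulating firebrick = L/(kA) = 0.165/(0.255×37) = 0.01749 K/W
R_total = 0.0228 K/W
Q = ΔT / R_total = 1159 / 0.0228

Q ≈ 50800 W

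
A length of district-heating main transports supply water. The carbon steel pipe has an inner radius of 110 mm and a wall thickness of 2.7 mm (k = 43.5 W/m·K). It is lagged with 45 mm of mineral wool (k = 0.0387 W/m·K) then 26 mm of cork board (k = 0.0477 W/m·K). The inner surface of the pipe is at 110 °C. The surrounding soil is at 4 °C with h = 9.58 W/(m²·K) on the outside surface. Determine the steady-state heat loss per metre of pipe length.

Cylindrical conduction, so R = ln(r₂/r₁)/(2πkL) per layer, in series:
R_carbon steel pipe wall = ln(112.7/110)/(2π×43.5×1) = 8.872×10^-5 K/W
R_mineral wool = ln(157.7/112.7)/(2π×0.0387×1) = 1.382 K/W
R_cork board = ln(183.7/157.7)/(2π×0.0477×1) = 0.5092 K/W
R_outer film = 1/(h_o·2πr_oL) = 1/(9.58×2π×0.1837×1) = 0.09044 K/W
R_total = 1.981 K/W
Q = ΔT/R_total = 106/1.981

q′ ≈ 53.5 W/m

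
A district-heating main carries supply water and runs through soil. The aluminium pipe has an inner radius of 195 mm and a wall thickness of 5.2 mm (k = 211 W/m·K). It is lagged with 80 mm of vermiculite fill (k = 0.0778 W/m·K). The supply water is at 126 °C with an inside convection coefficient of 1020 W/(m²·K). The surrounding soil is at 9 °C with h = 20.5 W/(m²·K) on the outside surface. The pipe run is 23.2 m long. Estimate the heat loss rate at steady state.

For a radial system each layer contributes R = ln(r_out/r_in)/(2πkL); films add R = 1/(hA).
R_inner film = 1/(h_i·2πr₁L) = 1/(1020×2π×0.195×23.2) = 3.449×10^-5 K/W
R_aluminium pipe wall = ln(200.2/195)/(2π×211×23.2) = 8.556×10^-7 K/W
R_vermiculite fill = ln(280.2/200.2)/(2π×0.0778×23.2) = 0.02964 K/W
R_outer film = 1/(h_o·2πr_oL) = 1/(20.5×2π×0.2802×23.2) = 0.001194 K/W
R_total = 0.03087 K/W
Q = ΔT/R_total = 117/0.03087

Q ≈ 3790 W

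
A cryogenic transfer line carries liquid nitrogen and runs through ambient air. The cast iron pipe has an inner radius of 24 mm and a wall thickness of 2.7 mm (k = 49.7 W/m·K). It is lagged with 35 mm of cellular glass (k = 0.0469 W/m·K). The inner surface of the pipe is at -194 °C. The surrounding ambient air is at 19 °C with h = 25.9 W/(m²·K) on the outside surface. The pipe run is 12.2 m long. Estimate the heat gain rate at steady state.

Radial resistances (cylindrical: R_cond = ln(r_o/r_i)/(2πkL), R_conv = 1/(h·2πrL)):
R_cast iron pipe wall = ln(26.7/24)/(2π×49.7×12.2) = 2.798×10^-5 K/W
R_cellular glass = ln(61.7/26.7)/(2π×0.0469×12.2) = 0.233 K/W
R_outer film = 1/(h_o·2πr_oL) = 1/(25.9×2π×0.0617×12.2) = 0.008163 K/W
R_total = 0.2412 K/W
Q = ΔT/R_total = 213/0.2412

Q ≈ 883 W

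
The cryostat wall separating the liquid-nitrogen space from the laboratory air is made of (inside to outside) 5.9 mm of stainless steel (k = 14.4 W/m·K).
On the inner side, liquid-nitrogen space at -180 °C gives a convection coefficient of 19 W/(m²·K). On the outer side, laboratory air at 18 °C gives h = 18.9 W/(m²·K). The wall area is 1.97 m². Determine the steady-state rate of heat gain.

Treating each layer as a thermal resistance in series:
R_inner film = 1/(h_i·A) = 1/(19×1.97) = 0.02672 K/W
R_stainless steel = L/(kA) = 0.0059/(14.4×1.97) = 2.08×10^-4 K/W
R_outer film = 1/(h_o·A) = 1/(18.9×1.97) = 0.02686 K/W
R_total = 0.05378 K/W
Q = ΔT / R_total = 198 / 0.05378

Q ≈ 3680 W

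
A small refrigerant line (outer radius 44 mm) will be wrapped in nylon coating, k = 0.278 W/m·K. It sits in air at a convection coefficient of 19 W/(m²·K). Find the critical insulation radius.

For a cylinder r_cr = k/h = 0.278/19
r_cr = 14.6 mm; since the bare radius (44 mm) is above r_cr, any added insulation will reduce heat loss.

r_cr ≈ 14.6 mm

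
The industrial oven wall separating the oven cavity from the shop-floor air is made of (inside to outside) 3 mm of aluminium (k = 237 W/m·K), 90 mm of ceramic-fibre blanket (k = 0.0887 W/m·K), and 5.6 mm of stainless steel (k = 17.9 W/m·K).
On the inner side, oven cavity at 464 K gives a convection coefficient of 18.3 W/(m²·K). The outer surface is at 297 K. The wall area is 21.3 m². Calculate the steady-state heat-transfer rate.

Q ≈ 3330 W

Thermal resistances in series:
R_inner film = 1/(h_i·A) = 1/(18.3×21.3) = 0.002565 K/W
R_aluminium = L/(kA) = 0.003/(237×21.3) = 5.943×10^-7 K/W
R_ceramic-fibre blanket = L/(kA) = 0.09/(0.0887×21.3) = 0.04764 K/W
R_stainless steel = L/(kA) = 0.0056/(17.9×21.3) = 1.469×10^-5 K/W
R_total = 0.05022 K/W
Q = ΔT / R_total = 167 / 0.05022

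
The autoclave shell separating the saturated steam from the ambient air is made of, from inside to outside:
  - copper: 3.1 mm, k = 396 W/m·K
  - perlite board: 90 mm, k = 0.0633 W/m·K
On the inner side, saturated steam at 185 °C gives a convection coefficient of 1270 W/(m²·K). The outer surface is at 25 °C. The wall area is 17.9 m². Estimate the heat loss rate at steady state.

Series thermal resistances:
R_inner film = 1/(h_i·A) = 1/(1270×17.9) = 4.399×10^-5 K/W
R_copper = L/(kA) = 0.0031/(396×17.9) = 4.373×10^-7 K/W
R_perlite board = L/(kA) = 0.09/(0.0633×17.9) = 0.07943 K/W
R_total = 0.07947 K/W
Q = ΔT / R_total = 160 / 0.07947

Q ≈ 2010 W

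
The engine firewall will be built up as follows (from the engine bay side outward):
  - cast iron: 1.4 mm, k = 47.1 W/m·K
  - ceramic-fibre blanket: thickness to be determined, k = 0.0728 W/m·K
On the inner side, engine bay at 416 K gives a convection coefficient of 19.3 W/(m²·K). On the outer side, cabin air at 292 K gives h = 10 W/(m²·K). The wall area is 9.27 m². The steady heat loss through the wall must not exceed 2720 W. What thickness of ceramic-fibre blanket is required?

Using the resistance-network approach (series):
R_inner film = 1/(h_i·A) = 1/(19.3×9.27) = 0.005589 K/W
R_cast iron = L/(kA) = 0.0014/(47.1×9.27) = 3.206×10^-6 K/W
R_outer film = 1/(h_o·A) = 1/(10×9.27) = 0.01079 K/W
Sum of the known resistances R_other = 0.01638 K/W
Required total resistance R_tot = ΔT/Q_allow = 124/2720 = 0.04559 K/W
R_ceramic-fibre blanket = R_tot − R_other = 0.02921 K/W
L = R·k·A = 0.02921×0.0728×9.27

L ≈ 19.7 mm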